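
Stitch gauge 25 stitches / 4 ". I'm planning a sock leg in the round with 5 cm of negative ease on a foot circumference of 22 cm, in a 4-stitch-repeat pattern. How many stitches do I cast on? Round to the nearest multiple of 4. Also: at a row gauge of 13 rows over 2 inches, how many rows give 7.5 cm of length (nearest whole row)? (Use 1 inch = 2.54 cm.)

Cast on 40 stitches; work 19 rows.

Finished = 22 − 5 = 17 cm.
17 cm × 1/2.54 = 6.69 inches.
25/4 = 6.25 sts per in; 6.69 × 6.25 = 41.83 sts.
Nearest multiple of 4 → 40.
7.5 cm = 2.95 inches; × 6.5 = 19.19 → 19 rows.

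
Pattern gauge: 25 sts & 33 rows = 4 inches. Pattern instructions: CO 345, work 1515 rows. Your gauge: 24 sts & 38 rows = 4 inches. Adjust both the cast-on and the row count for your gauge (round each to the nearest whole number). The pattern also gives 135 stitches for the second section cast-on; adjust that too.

Stitches: 345 × 24/25 = 331.20 → 331.
Rows: 1515 × 38/33 = 1744.55 → 1745.
second section cast-on: 135 × 24/25 = 129.60 → 130.

Cast on 331 stitches; work 1745 rows; second section cast-on 130 stitches.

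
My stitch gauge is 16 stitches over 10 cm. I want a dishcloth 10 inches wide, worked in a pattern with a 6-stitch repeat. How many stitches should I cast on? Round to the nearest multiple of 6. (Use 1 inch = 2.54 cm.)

Cast on 42 stitches.

10 in = 10 × 2.54 = 25.40 cm.
16 / 10 = 1.6 sts/cm.
25.40 × 1.6 = 40.64 sts.
→ 42.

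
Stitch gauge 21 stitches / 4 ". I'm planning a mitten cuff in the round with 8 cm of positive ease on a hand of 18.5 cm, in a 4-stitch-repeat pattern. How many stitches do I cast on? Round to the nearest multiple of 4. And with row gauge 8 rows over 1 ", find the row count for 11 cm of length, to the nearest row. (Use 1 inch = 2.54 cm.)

Cast on 56 stitches; work 35 rows.

Finished = 18.5 + 8 = 26.5 cm.
26.5 cm × 1/2.54 = 10.43 inches.
21/4 = 5.25 sts per in; 10.43 × 5.25 = 54.77 sts.
Nearest multiple of 4 → 56.
11 cm = 4.33 inches; × 8 = 34.65 → 35 rows.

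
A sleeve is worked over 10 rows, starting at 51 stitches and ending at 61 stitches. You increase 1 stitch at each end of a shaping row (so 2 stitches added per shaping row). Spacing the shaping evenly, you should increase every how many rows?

Stitches to add: |61 − 51| = 10.
Shaping rows needed: 10 / 2 = 5.
10 rows / 5 = every 2 rows.

Increase every 2nd row.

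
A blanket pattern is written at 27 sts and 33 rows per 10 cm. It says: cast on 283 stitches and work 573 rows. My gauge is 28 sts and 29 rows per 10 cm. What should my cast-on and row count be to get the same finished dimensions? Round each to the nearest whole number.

Cast on 293 stitches; work 504 rows.

Stitches: 283 × 28/27 = 293.48 → 293.
Rows: 573 × 29/33 = 503.55 → 504.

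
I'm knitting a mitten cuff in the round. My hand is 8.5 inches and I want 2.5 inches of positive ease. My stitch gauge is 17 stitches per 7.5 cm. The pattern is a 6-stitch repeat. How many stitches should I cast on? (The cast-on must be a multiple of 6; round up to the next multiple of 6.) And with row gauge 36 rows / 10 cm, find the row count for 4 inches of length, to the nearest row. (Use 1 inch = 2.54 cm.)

Cast on 66 stitches; work 37 rows.

Finished = 8.5 + 2.5 = 11 inches.
11 inches × 2.54 = 27.94 cm.
17/7.5 = 2.267 sts per cm; 27.94 × 2.267 = 63.33 sts.
Next multiple of 6 → 66.
4 inches = 10.16 cm; × 3.6 = 36.58 → 37 rows.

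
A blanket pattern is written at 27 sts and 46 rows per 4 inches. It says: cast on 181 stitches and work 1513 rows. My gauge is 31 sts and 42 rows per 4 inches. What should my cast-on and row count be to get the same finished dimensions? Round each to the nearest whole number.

Stitches: 181 × 31/27 = 207.81 → 208.
Rows: 1513 × 42/46 = 1381.43 → 1381.

Cast on 208 stitches; work 1381 rows.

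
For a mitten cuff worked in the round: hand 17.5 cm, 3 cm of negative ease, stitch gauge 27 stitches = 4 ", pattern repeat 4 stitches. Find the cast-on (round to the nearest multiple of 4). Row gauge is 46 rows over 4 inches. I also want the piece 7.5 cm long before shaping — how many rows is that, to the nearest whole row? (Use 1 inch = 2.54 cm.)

Finished = 17.5 − 3 = 14.5 cm.
14.5 cm × 1/2.54 = 5.71 inches.
27/4 = 6.75 sts per in; 5.71 × 6.75 = 38.53 sts.
Nearest multiple of 4 → 40.
7.5 cm = 2.95 inches; × 11.5 = 33.96 → 34 rows.

Cast on 40 stitches; work 34 rows.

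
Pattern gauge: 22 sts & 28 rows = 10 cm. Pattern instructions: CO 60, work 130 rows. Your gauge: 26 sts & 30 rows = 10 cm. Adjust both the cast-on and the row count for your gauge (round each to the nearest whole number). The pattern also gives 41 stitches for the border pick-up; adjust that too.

Cast on 71 stitches; work 139 rows; border pick-up 48 stitches.

Stitches: 60 × 26/22 = 70.91 → 71.
Rows: 130 × 30/28 = 139.29 → 139.
border pick-up: 41 × 26/22 = 48.45 → 48.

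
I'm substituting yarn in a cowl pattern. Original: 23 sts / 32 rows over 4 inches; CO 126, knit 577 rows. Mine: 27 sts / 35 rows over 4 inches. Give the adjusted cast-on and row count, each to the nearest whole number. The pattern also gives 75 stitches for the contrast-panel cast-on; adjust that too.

Stitches: 126 × 27/23 = 147.91 → 148.
Rows: 577 × 35/32 = 631.09 → 631.
contrast-panel cast-on: 75 × 27/23 = 88.04 → 88.

Cast on 148 stitches; work 631 rows; contrast-panel cast-on 88 stitches.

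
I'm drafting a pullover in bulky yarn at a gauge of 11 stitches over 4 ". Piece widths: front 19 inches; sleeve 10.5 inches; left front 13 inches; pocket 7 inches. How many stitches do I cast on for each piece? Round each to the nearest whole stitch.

Rate = 11/4 = 2.75 sts per in.
front: 19 × 2.75 = 52.25 → 52.
sleeve: 10.5 × 2.75 = 28.88 → 29.
left front: 13 × 2.75 = 35.75 → 36.
pocket: 7 × 2.75 = 19.25 → 19.

front 52; sleeve 29; left front 36; pocket 19.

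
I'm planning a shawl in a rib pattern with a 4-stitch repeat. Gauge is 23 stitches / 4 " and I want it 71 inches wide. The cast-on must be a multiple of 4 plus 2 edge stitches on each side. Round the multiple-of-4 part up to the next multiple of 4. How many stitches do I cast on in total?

Cast on 412 stitches.

23 / 4 = 5.75 sts per inch.
71 × 5.75 = 408.25 sts.
Less 4 edge sts → 404.25 for the repeat.
Next multiple of 4: 408.
Add back 4 edge sts → 412.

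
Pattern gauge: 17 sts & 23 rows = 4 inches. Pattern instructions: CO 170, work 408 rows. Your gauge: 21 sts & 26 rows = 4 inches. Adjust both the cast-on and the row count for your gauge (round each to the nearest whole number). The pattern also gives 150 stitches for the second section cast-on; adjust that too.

Cast on 210 stitches; work 461 rows; second section cast-on 185 stitches.

Stitches: 170 × 21/17 = 210.00 → 210.
Rows: 408 × 26/23 = 461.22 → 461.
second section cast-on: 150 × 21/17 = 185.29 → 185.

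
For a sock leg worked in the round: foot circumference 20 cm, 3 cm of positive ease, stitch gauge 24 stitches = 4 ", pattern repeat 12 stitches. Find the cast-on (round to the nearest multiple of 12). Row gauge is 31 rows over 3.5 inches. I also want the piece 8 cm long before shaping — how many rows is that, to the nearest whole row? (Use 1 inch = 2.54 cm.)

Finished = 20 + 3 = 23 cm.
23 cm × 1/2.54 = 9.06 inches.
24/4 = 6 sts per in; 9.06 × 6 = 54.33 sts.
Nearest multiple of 12 → 60.
8 cm = 3.15 inches; × 8.857 = 27.90 → 28 rows.

Cast on 60 stitches; work 28 rows.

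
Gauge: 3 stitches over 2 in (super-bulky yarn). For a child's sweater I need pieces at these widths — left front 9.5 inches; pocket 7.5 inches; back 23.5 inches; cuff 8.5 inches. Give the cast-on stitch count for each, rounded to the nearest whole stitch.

left front 14; pocket 11; back 35; cuff 13.

Rate = 3/2 = 1.5 sts per in.
left front: 9.5 × 1.5 = 14.25 → 14.
pocket: 7.5 × 1.5 = 11.25 → 11.
back: 23.5 × 1.5 = 35.25 → 35.
cuff: 8.5 × 1.5 = 12.75 → 13.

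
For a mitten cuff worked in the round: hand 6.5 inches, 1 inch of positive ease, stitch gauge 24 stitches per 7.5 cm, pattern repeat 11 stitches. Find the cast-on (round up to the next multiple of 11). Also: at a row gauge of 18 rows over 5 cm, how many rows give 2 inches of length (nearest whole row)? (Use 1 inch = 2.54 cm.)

Finished = 6.5 + 1 = 7.5 inches.
7.5 inches × 2.54 = 19.05 cm.
24/7.5 = 3.2 sts per cm; 19.05 × 3.2 = 60.96 sts.
Next multiple of 11 → 66.
2 inches = 5.08 cm; × 3.6 = 18.29 → 18 rows.

Cast on 66 stitches; work 18 rows.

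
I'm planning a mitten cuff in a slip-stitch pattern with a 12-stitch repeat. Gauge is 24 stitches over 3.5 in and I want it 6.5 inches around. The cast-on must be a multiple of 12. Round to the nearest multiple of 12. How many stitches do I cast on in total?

Cast on 48 stitches.

24 / 3.5 = 6.857 sts per inch.
6.5 × 6.857 = 44.57 sts.
Nearest multiple of 12: 48.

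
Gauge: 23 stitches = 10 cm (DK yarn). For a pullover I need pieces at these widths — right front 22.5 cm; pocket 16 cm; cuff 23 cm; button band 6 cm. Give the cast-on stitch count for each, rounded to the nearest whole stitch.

right front 52; pocket 37; cuff 53; button band 14.

Rate = 23/10 = 2.3 sts per cm.
right front: 22.5 × 2.3 = 51.75 → 52.
pocket: 16 × 2.3 = 36.80 → 37.
cuff: 23 × 2.3 = 52.90 → 53.
button band: 6 × 2.3 = 13.80 → 14.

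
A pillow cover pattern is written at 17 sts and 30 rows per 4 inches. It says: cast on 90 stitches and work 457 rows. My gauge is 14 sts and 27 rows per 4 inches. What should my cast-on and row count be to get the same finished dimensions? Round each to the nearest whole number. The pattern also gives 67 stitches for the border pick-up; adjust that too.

Cast on 74 stitches; work 411 rows; border pick-up 55 stitches.

Stitches: 90 × 14/17 = 74.12 → 74.
Rows: 457 × 27/30 = 411.30 → 411.
border pick-up: 67 × 14/17 = 55.18 → 55.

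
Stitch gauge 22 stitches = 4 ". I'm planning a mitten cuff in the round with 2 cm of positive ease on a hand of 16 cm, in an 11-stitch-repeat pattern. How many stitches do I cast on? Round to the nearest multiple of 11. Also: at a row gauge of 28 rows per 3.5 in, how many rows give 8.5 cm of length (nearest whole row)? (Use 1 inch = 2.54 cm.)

Cast on 44 stitches; work 27 rows.

Finished = 16 + 2 = 18 cm.
18 cm × 1/2.54 = 7.09 inches.
22/4 = 5.5 sts per in; 7.09 × 5.5 = 38.98 sts.
Nearest multiple of 11 → 44.
8.5 cm = 3.35 inches; × 8 = 26.77 → 27 rows.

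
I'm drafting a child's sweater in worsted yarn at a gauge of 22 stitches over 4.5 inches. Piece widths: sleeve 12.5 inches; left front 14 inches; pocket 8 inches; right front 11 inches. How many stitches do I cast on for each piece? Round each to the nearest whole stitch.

sleeve 61; left front 68; pocket 39; right front 54.

Rate = 22/4.5 = 4.889 sts per in.
sleeve: 12.5 × 4.889 = 61.11 → 61.
left front: 14 × 4.889 = 68.44 → 68.
pocket: 8 × 4.889 = 39.11 → 39.
right front: 11 × 4.889 = 53.78 → 54.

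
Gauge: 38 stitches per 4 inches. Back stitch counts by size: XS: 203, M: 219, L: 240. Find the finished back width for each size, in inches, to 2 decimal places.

38/4 = 9.5 sts per in.
XS: 203 / 9.5 = 21.368 → 21.37 in.
M: 219 / 9.5 = 23.053 → 23.05 in.
L: 240 / 9.5 = 25.263 → 25.26 in.

XS 21.37 inches; M 23.05 inches; L 25.26 inches.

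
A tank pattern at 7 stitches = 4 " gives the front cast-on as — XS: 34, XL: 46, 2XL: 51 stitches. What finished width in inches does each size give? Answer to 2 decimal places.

7/4 = 1.75 sts per in.
XS: 34 / 1.75 = 19.429 → 19.43 in.
XL: 46 / 1.75 = 26.286 → 26.29 in.
2XL: 51 / 1.75 = 29.143 → 29.14 in.

XS 19.43 inches; XL 26.29 inches; 2XL 29.14 inches.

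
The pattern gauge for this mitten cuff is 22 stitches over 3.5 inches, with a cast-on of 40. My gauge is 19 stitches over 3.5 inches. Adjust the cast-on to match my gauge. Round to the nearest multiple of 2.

Scale factor = 19 / 22 = 0.864.
40 × 19 / 22 = 34.55 sts.
→ 34 sts.

34 stitches.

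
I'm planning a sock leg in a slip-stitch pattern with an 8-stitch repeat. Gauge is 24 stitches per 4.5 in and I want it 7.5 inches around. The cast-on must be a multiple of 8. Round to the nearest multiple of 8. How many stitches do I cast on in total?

24 / 4.5 = 5.333 sts per inch.
7.5 × 5.333 = 40.00 sts.
Nearest multiple of 8: 40.

CO 40 sts.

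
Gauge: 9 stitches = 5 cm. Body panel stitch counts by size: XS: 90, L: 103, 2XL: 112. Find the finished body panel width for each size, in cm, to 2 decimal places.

XS 50.00 cm; L 57.22 cm; 2XL 62.22 cm.

9/5 = 1.8 sts per cm.
XS: 90 / 1.8 = 50.000 → 50.00 cm.
L: 103 / 1.8 = 57.222 → 57.22 cm.
2XL: 112 / 1.8 = 62.222 → 62.22 cm.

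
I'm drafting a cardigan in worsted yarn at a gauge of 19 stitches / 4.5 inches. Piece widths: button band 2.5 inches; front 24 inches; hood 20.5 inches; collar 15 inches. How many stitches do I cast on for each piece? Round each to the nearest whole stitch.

button band 11; front 101; hood 87; collar 63.

Rate = 19/4.5 = 4.222 sts per in.
button band: 2.5 × 4.222 = 10.56 → 11.
front: 24 × 4.222 = 101.33 → 101.
hood: 20.5 × 4.222 = 86.56 → 87.
collar: 15 × 4.222 = 63.33 → 63.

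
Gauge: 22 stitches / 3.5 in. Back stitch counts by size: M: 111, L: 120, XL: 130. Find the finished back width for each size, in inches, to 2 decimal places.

M 17.66 inches; L 19.09 inches; XL 20.68 inches.

22/3.5 = 6.286 sts per in.
M: 111 / 6.286 = 17.659 → 17.66 in.
L: 120 / 6.286 = 19.091 → 19.09 in.
XL: 130 / 6.286 = 20.682 → 20.68 in.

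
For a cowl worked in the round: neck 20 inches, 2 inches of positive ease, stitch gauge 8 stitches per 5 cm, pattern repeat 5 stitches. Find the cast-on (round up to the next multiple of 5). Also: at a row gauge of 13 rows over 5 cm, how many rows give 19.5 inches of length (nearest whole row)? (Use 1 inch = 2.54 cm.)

Cast on 90 stitches; work 129 rows.

Finished = 20 + 2 = 22 inches.
22 inches × 2.54 = 55.88 cm.
8/5 = 1.6 sts per cm; 55.88 × 1.6 = 89.41 sts.
Next multiple of 5 → 90.
19.5 inches = 49.53 cm; × 2.6 = 128.78 → 129 rows.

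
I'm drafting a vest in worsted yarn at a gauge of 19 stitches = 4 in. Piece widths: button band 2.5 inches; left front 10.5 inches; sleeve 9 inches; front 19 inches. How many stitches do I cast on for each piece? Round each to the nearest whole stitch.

button band 12; left front 50; sleeve 43; front 90.

Rate = 19/4 = 4.75 sts per in.
button band: 2.5 × 4.75 = 11.88 → 12.
left front: 10.5 × 4.75 = 49.88 → 50.
sleeve: 9 × 4.75 = 42.75 → 43.
front: 19 × 4.75 = 90.25 → 90.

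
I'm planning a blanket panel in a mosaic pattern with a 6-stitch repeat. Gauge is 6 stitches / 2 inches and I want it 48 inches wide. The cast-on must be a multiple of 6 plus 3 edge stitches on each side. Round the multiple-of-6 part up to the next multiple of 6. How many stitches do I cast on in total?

6 / 2 = 3 sts per inch.
48 × 3 = 144.00 sts.
Less 6 edge sts → 138.00 for the repeat.
Next multiple of 6: 138.
Add back 6 edge sts → 144.

144 stitches.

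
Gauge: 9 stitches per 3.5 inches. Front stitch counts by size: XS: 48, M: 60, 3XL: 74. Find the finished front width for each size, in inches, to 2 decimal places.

XS 18.67 inches; M 23.33 inches; 3XL 28.78 inches.

9/3.5 = 2.571 sts per in.
XS: 48 / 2.571 = 18.667 → 18.67 in.
M: 60 / 2.571 = 23.333 → 23.33 in.
3XL: 74 / 2.571 = 28.778 → 28.78 in.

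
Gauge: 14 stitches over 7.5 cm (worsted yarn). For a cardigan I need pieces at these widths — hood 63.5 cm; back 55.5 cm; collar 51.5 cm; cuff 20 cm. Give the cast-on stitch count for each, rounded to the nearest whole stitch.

Rate = 14/7.5 = 1.867 sts per cm.
hood: 63.5 × 1.867 = 118.53 → 119.
back: 55.5 × 1.867 = 103.60 → 104.
collar: 51.5 × 1.867 = 96.13 → 96.
cuff: 20 × 1.867 = 37.33 → 37.

hood 119; back 104; collar 96; cuff 37.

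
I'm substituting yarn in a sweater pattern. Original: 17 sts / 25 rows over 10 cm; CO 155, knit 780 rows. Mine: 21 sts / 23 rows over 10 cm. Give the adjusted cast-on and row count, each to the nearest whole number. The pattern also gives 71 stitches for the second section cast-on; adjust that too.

Cast on 191 stitches; work 718 rows; second section cast-on 88 stitches.

Stitches: 155 × 21/17 = 191.47 → 191.
Rows: 780 × 23/25 = 717.60 → 718.
second section cast-on: 71 × 21/17 = 87.71 → 88.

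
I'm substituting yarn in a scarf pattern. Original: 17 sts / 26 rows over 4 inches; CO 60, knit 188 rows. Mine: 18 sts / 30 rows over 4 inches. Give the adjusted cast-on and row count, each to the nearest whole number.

Stitches: 60 × 18/17 = 63.53 → 64.
Rows: 188 × 30/26 = 216.92 → 217.

Cast on 64 stitches; work 217 rows.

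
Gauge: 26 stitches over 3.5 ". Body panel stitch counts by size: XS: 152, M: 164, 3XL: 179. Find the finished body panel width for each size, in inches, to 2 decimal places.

XS 20.46 inches; M 22.08 inches; 3XL 24.10 inches.

26/3.5 = 7.429 sts per in.
XS: 152 / 7.429 = 20.462 → 20.46 in.
M: 164 / 7.429 = 22.077 → 22.08 in.
3XL: 179 / 7.429 = 24.096 → 24.10 in.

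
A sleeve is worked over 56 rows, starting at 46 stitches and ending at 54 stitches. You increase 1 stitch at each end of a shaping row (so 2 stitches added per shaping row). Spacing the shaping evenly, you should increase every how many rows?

Stitches to add: |54 − 46| = 8.
Shaping rows needed: 8 / 2 = 4.
56 rows / 4 = every 14 rows.

Increase every 14th row.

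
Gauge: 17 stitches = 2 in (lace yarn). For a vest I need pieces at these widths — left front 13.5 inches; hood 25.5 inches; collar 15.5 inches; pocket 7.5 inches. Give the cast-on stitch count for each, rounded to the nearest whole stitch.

left front 115; hood 217; collar 132; pocket 64.

Rate = 17/2 = 8.5 sts per in.
left front: 13.5 × 8.5 = 114.75 → 115.
hood: 25.5 × 8.5 = 216.75 → 217.
collar: 15.5 × 8.5 = 131.75 → 132.
pocket: 7.5 × 8.5 = 63.75 → 64.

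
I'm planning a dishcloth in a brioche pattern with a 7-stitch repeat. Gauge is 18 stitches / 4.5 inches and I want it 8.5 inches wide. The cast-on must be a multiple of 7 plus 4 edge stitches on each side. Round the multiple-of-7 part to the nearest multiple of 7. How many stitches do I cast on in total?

Cast on 36 stitches.

18 / 4.5 = 4 sts per inch.
8.5 × 4 = 34.00 sts.
Less 8 edge sts → 26.00 for the repeat.
Nearest multiple of 7: 28.
Add back 8 edge sts → 36.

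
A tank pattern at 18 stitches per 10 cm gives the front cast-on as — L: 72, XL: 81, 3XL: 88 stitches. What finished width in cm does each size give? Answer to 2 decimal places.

18/10 = 1.8 sts per cm.
L: 72 / 1.8 = 40.000 → 40.00 cm.
XL: 81 / 1.8 = 45.000 → 45.00 cm.
3XL: 88 / 1.8 = 48.889 → 48.89 cm.

L 40.00 cm; XL 45.00 cm; 3XL 48.89 cm.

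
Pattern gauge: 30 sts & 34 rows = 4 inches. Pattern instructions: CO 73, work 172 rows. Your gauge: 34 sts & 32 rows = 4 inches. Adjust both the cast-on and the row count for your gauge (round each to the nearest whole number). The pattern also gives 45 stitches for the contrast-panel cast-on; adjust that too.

Stitches: 73 × 34/30 = 82.73 → 83.
Rows: 172 × 32/34 = 161.88 → 162.
contrast-panel cast-on: 45 × 34/30 = 51.00 → 51.

Cast on 83 stitches; work 162 rows; contrast-panel cast-on 51 stitches.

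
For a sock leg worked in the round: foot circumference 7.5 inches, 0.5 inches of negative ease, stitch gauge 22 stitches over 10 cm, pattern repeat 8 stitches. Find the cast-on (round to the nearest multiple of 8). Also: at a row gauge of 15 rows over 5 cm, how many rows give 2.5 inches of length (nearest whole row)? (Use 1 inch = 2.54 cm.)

Finished = 7.5 − 0.5 = 7 inches.
7 inches × 2.54 = 17.78 cm.
22/10 = 2.2 sts per cm; 17.78 × 2.2 = 39.12 sts.
Nearest multiple of 8 → 40.
2.5 inches = 6.35 cm; × 3 = 19.05 → 19 rows.

Cast on 40 stitches; work 19 rows.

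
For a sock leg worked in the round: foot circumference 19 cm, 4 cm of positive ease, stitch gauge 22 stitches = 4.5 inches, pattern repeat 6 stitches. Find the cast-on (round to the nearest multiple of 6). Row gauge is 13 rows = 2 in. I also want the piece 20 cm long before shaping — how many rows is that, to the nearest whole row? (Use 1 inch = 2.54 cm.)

Finished = 19 + 4 = 23 cm.
23 cm × 1/2.54 = 9.06 inches.
22/4.5 = 4.889 sts per in; 9.06 × 4.889 = 44.27 sts.
Nearest multiple of 6 → 42.
20 cm = 7.87 inches; × 6.5 = 51.18 → 51 rows.

Cast on 42 stitches; work 51 rows.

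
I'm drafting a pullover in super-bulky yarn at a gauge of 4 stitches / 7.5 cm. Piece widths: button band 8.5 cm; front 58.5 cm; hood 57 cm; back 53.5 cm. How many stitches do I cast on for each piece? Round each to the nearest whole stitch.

Rate = 4/7.5 = 0.533 sts per cm.
button band: 8.5 × 0.533 = 4.53 → 5.
front: 58.5 × 0.533 = 31.20 → 31.
hood: 57 × 0.533 = 30.40 → 30.
back: 53.5 × 0.533 = 28.53 → 29.

button band 5; front 31; hood 30; back 29.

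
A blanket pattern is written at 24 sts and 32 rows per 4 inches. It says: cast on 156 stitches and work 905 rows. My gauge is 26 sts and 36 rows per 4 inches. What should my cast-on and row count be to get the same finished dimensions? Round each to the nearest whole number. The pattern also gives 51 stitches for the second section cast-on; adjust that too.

Cast on 169 stitches; work 1018 rows; second section cast-on 55 stitches.

Stitches: 156 × 26/24 = 169.00 → 169.
Rows: 905 × 36/32 = 1018.12 → 1018.
second section cast-on: 51 × 26/24 = 55.25 → 55.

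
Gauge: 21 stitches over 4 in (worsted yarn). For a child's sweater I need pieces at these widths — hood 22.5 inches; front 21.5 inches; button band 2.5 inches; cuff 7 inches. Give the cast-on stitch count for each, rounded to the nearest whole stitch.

hood 118; front 113; button band 13; cuff 37.

Rate = 21/4 = 5.25 sts per in.
hood: 22.5 × 5.25 = 118.12 → 118.
front: 21.5 × 5.25 = 112.88 → 113.
button band: 2.5 × 5.25 = 13.12 → 13.
cuff: 7 × 5.25 = 36.75 → 37.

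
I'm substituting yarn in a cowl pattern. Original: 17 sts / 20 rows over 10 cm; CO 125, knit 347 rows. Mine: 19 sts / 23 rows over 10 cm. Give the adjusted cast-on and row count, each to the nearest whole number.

Stitches: 125 × 19/17 = 139.71 → 140.
Rows: 347 × 23/20 = 399.05 → 399.

Cast on 140 stitches; work 399 rows.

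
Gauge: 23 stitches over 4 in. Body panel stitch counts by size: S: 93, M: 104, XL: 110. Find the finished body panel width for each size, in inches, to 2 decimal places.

S 16.17 inches; M 18.09 inches; XL 19.13 inches.

23/4 = 5.75 sts per in.
S: 93 / 5.75 = 16.174 → 16.17 in.
M: 104 / 5.75 = 18.087 → 18.09 in.
XL: 110 / 5.75 = 19.130 → 19.13 in.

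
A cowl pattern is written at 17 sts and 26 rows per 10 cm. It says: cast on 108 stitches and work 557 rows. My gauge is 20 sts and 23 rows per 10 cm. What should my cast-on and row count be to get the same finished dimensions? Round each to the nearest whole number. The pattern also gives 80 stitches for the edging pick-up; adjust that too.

Cast on 127 stitches; work 493 rows; edging pick-up 94 stitches.

Stitches: 108 × 20/17 = 127.06 → 127.
Rows: 557 × 23/26 = 492.73 → 493.
edging pick-up: 80 × 20/17 = 94.12 → 94.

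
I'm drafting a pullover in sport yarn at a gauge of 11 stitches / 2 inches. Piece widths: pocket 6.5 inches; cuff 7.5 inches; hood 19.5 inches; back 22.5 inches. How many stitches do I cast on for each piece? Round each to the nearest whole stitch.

Rate = 11/2 = 5.5 sts per in.
pocket: 6.5 × 5.5 = 35.75 → 36.
cuff: 7.5 × 5.5 = 41.25 → 41.
hood: 19.5 × 5.5 = 107.25 → 107.
back: 22.5 × 5.5 = 123.75 → 124.

pocket 36; cuff 41; hood 107; back 124.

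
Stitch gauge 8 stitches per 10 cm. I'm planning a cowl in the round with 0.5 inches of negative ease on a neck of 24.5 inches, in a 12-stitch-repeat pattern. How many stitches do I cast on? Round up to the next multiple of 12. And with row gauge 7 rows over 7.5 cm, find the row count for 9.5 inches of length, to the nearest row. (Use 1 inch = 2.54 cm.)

Finished = 24.5 − 0.5 = 24 inches.
24 inches × 2.54 = 60.96 cm.
8/10 = 0.8 sts per cm; 60.96 × 0.8 = 48.77 sts.
Next multiple of 12 → 60.
9.5 inches = 24.13 cm; × 0.933 = 22.52 → 23 rows.

Cast on 60 stitches; work 23 rows.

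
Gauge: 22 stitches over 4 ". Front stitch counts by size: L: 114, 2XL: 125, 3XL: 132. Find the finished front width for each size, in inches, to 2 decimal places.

22/4 = 5.5 sts per in.
L: 114 / 5.5 = 20.727 → 20.73 in.
2XL: 125 / 5.5 = 22.727 → 22.73 in.
3XL: 132 / 5.5 = 24.000 → 24.00 in.

L 20.73 inches; 2XL 22.73 inches; 3XL 24.00 inches.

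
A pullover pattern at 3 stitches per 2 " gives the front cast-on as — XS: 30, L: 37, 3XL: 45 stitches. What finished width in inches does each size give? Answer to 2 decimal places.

XS 20.00 inches; L 24.67 inches; 3XL 30.00 inches.

3/2 = 1.5 sts per in.
XS: 30 / 1.5 = 20.000 → 20.00 in.
L: 37 / 1.5 = 24.667 → 24.67 in.
3XL: 45 / 1.5 = 30.000 → 30.00 in.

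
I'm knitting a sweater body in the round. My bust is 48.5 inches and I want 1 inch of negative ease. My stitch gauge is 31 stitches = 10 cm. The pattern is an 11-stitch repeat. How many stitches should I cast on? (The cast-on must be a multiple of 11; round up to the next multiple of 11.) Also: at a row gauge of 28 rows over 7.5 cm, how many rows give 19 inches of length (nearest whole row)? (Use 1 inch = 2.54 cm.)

Cast on 385 stitches; work 180 rows.

Finished = 48.5 − 1 = 47.5 inches.
47.5 inches × 2.54 = 120.65 cm.
31/10 = 3.1 sts per cm; 120.65 × 3.1 = 374.01 sts.
Next multiple of 11 → 385.
19 inches = 48.26 cm; × 3.733 = 180.17 → 180 rows.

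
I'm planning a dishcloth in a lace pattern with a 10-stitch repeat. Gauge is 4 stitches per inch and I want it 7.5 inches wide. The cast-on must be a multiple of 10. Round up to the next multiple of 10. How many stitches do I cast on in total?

4 / 1 = 4 sts per inch.
7.5 × 4 = 30.00 sts.
Next multiple of 10: 30.

30 stitches.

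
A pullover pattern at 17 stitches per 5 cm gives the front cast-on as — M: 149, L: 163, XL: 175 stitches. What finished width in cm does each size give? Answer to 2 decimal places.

17/5 = 3.4 sts per cm.
M: 149 / 3.4 = 43.824 → 43.82 cm.
L: 163 / 3.4 = 47.941 → 47.94 cm.
XL: 175 / 3.4 = 51.471 → 51.47 cm.

M 43.82 cm; L 47.94 cm; XL 51.47 cm.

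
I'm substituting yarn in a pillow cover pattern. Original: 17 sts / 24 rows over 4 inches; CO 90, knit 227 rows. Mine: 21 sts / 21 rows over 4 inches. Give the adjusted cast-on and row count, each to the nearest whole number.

Stitches: 90 × 21/17 = 111.18 → 111.
Rows: 227 × 21/24 = 198.62 → 199.

Cast on 111 stitches; work 199 rows.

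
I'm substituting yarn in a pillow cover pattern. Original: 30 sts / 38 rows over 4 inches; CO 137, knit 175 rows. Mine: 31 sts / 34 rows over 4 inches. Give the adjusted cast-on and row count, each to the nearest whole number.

Cast on 142 stitches; work 157 rows.

Stitches: 137 × 31/30 = 141.57 → 142.
Rows: 175 × 34/38 = 156.58 → 157.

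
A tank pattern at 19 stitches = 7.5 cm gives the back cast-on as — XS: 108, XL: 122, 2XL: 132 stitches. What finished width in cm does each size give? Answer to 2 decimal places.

19/7.5 = 2.533 sts per cm.
XS: 108 / 2.533 = 42.632 → 42.63 cm.
XL: 122 / 2.533 = 48.158 → 48.16 cm.
2XL: 132 / 2.533 = 52.105 → 52.11 cm.

XS 42.63 cm; XL 48.16 cm; 2XL 52.11 cm.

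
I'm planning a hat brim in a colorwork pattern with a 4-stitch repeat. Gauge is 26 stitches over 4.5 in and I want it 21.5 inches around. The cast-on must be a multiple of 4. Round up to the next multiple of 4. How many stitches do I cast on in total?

26 / 4.5 = 5.778 sts per inch.
21.5 × 5.778 = 124.22 sts.
Next multiple of 4: 128.

Cast on 128 stitches.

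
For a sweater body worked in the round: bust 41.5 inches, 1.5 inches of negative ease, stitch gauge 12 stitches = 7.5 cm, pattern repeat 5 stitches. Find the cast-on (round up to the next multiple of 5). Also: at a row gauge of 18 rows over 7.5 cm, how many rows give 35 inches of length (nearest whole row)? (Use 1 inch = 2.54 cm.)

Cast on 165 stitches; work 213 rows.

Finished = 41.5 − 1.5 = 40 inches.
40 inches × 2.54 = 101.60 cm.
12/7.5 = 1.6 sts per cm; 101.60 × 1.6 = 162.56 sts.
Next multiple of 5 → 165.
35 inches = 88.90 cm; × 2.4 = 213.36 → 213 rows.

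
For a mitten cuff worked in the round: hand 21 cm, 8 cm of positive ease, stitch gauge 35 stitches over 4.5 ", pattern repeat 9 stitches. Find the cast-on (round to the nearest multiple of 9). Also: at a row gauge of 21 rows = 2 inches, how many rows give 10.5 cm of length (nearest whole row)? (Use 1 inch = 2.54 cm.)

Finished = 21 + 8 = 29 cm.
29 cm × 1/2.54 = 11.42 inches.
35/4.5 = 7.778 sts per in; 11.42 × 7.778 = 88.80 sts.
Nearest multiple of 9 → 90.
10.5 cm = 4.13 inches; × 10.5 = 43.41 → 43 rows.

Cast on 90 stitches; work 43 rows.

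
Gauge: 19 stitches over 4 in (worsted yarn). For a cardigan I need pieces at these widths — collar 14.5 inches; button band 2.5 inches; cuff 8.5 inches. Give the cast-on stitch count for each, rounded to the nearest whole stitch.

collar 69; button band 12; cuff 40.

Rate = 19/4 = 4.75 sts per in.
collar: 14.5 × 4.75 = 68.88 → 69.
button band: 2.5 × 4.75 = 11.88 → 12.
cuff: 8.5 × 4.75 = 40.38 → 40.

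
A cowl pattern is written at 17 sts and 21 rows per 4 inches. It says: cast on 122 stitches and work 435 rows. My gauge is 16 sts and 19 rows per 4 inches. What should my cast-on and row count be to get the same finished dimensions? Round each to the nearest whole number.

Cast on 115 stitches; work 394 rows.

Stitches: 122 × 16/17 = 114.82 → 115.
Rows: 435 × 19/21 = 393.57 → 394.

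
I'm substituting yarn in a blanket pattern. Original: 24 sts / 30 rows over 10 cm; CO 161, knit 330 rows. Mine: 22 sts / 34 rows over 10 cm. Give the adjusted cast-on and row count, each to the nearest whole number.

Cast on 148 stitches; work 374 rows.

Stitches: 161 × 22/24 = 147.58 → 148.
Rows: 330 × 34/30 = 374.00 → 374.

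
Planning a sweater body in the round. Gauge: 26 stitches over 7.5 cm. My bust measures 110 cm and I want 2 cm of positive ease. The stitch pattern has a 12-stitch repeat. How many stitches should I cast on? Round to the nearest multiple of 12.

Finished = 110 + 2 = 112 cm.
26 / 7.5 = 3.467 sts/cm.
112 × 3.467 = 388.27 sts.
Nearest multiple of 12: 384.

384 stitches.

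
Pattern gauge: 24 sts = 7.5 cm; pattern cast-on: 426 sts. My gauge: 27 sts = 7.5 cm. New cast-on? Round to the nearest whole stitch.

Scale factor = 27 / 24 = 1.125.
426 × 27 / 24 = 479.25 sts.
→ 479 sts.

CO 479 sts.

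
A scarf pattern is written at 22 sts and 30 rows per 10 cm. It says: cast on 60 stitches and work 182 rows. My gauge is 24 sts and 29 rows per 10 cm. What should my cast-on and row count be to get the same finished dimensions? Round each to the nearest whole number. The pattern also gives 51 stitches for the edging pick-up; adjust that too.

Stitches: 60 × 24/22 = 65.45 → 65.
Rows: 182 × 29/30 = 175.93 → 176.
edging pick-up: 51 × 24/22 = 55.64 → 56.

Cast on 65 stitches; work 176 rows; edging pick-up 56 stitches.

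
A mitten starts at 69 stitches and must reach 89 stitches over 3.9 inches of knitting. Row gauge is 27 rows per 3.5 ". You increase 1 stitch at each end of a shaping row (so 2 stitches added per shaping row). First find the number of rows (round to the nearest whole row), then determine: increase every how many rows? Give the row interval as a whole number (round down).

Increase every 3rd row.

Rows = 3.9 × 7.714 = 30.1 → 30 rows.
Stitches to add: 20 → 10 shaping rows (at 2 st each).
30 / 10 = 3.00 → every 3 rows.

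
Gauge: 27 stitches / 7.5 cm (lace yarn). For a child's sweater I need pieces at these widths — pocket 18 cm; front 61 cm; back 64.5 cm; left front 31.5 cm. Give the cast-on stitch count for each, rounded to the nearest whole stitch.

Rate = 27/7.5 = 3.6 sts per cm.
pocket: 18 × 3.6 = 64.80 → 65.
front: 61 × 3.6 = 219.60 → 220.
back: 64.5 × 3.6 = 232.20 → 232.
left front: 31.5 × 3.6 = 113.40 → 113.

pocket 65; front 220; back 232; left front 113.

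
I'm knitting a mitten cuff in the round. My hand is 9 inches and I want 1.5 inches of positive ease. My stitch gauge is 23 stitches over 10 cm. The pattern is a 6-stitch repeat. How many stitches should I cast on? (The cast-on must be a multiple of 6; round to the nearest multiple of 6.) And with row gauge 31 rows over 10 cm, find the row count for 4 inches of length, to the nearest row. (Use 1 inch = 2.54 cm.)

Finished = 9 + 1.5 = 10.5 inches.
10.5 inches × 2.54 = 26.67 cm.
23/10 = 2.3 sts per cm; 26.67 × 2.3 = 61.34 sts.
Nearest multiple of 6 → 60.
4 inches = 10.16 cm; × 3.1 = 31.50 → 31 rows.

Cast on 60 stitches; work 31 rows.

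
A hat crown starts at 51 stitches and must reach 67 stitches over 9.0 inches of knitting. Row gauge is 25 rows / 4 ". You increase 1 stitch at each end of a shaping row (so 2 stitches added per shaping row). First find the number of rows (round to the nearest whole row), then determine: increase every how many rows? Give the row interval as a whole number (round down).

Increase every 7th row.

Rows = 9.0 × 6.25 = 56.2 → 56 rows.
Stitches to add: 16 → 8 shaping rows (at 2 st each).
56 / 8 = 7.00 → every 7 rows.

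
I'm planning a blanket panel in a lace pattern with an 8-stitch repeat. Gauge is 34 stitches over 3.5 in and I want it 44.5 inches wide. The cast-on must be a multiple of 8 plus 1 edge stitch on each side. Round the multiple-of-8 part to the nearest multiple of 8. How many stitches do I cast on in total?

434 stitches.

34 / 3.5 = 9.714 sts per inch.
44.5 × 9.714 = 432.29 sts.
Less 2 edge sts → 430.29 for the repeat.
Nearest multiple of 8: 432.
Add back 2 edge sts → 434.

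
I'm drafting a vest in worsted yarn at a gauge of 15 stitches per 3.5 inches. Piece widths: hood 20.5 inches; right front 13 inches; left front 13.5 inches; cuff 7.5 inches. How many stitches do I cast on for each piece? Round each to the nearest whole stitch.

Rate = 15/3.5 = 4.286 sts per in.
hood: 20.5 × 4.286 = 87.86 → 88.
right front: 13 × 4.286 = 55.71 → 56.
left front: 13.5 × 4.286 = 57.86 → 58.
cuff: 7.5 × 4.286 = 32.14 → 32.

hood 88; right front 56; left front 58; cuff 32.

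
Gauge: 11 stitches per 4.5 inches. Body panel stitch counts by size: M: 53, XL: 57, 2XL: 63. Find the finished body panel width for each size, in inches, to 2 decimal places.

M 21.68 inches; XL 23.32 inches; 2XL 25.77 inches.

11/4.5 = 2.444 sts per in.
M: 53 / 2.444 = 21.682 → 21.68 in.
XL: 57 / 2.444 = 23.318 → 23.32 in.
2XL: 63 / 2.444 = 25.773 → 25.77 in.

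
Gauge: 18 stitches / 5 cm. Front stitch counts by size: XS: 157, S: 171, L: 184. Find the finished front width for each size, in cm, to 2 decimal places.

XS 43.61 cm; S 47.50 cm; L 51.11 cm.

18/5 = 3.6 sts per cm.
XS: 157 / 3.6 = 43.611 → 43.61 cm.
S: 171 / 3.6 = 47.500 → 47.50 cm.
L: 184 / 3.6 = 51.111 → 51.11 cm.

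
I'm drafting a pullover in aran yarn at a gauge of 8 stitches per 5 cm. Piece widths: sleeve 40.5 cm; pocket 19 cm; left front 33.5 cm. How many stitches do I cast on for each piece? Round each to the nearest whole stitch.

Rate = 8/5 = 1.6 sts per cm.
sleeve: 40.5 × 1.6 = 64.80 → 65.
pocket: 19 × 1.6 = 30.40 → 30.
left front: 33.5 × 1.6 = 53.60 → 54.

sleeve 65; pocket 30; left front 54.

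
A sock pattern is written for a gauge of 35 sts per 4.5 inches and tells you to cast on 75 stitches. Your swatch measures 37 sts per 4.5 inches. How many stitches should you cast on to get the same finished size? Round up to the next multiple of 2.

CO 80 sts.

Scale factor = 37 / 35 = 1.057.
75 × 37 / 35 = 79.29 sts.
→ 80 sts.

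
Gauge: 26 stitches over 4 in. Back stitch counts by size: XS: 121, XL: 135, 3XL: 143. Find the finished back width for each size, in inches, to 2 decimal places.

XS 18.62 inches; XL 20.77 inches; 3XL 22.00 inches.

26/4 = 6.5 sts per in.
XS: 121 / 6.5 = 18.615 → 18.62 in.
XL: 135 / 6.5 = 20.769 → 20.77 in.
3XL: 143 / 6.5 = 22.000 → 22.00 in.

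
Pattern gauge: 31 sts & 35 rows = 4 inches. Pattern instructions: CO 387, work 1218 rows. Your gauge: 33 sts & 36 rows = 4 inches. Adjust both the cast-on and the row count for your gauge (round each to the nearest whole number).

Cast on 412 stitches; work 1253 rows.

Stitches: 387 × 33/31 = 411.97 → 412.
Rows: 1218 × 36/35 = 1252.80 → 1253.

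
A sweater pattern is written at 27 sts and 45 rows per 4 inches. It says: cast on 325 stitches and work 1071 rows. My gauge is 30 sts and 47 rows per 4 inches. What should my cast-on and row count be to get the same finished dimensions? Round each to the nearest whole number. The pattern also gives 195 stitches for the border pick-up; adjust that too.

Stitches: 325 × 30/27 = 361.11 → 361.
Rows: 1071 × 47/45 = 1118.60 → 1119.
border pick-up: 195 × 30/27 = 216.67 → 217.

Cast on 361 stitches; work 1119 rows; border pick-up 217 stitches.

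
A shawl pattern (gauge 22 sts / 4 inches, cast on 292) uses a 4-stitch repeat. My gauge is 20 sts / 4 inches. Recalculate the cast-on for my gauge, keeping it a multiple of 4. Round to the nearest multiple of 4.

292 × 20 / 22 = 265.45.
Nearest multiple of 4: 264.

CO 264 sts.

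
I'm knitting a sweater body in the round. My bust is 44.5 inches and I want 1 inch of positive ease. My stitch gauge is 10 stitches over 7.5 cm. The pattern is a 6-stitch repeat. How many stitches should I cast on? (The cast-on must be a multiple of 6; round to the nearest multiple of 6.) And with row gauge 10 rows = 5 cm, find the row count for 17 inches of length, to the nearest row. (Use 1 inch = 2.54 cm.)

Cast on 156 stitches; work 86 rows.

Finished = 44.5 + 1 = 45.5 inches.
45.5 inches × 2.54 = 115.57 cm.
10/7.5 = 1.333 sts per cm; 115.57 × 1.333 = 154.09 sts.
Nearest multiple of 6 → 156.
17 inches = 43.18 cm; × 2 = 86.36 → 86 rows.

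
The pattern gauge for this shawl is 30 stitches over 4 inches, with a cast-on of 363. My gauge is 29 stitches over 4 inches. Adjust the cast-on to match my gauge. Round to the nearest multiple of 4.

Scale factor = 29 / 30 = 0.967.
363 × 29 / 30 = 350.90 sts.
→ 352 sts.

352 stitches.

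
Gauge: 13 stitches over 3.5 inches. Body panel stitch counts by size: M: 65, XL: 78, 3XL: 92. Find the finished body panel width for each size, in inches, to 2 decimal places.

M 17.50 inches; XL 21.00 inches; 3XL 24.77 inches.

13/3.5 = 3.714 sts per in.
M: 65 / 3.714 = 17.500 → 17.50 in.
XL: 78 / 3.714 = 21.000 → 21.00 in.
3XL: 92 / 3.714 = 24.769 → 24.77 in.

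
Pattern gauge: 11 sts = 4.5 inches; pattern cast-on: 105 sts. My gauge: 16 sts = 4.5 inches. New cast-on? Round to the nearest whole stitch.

Scale factor = 16 / 11 = 1.455.
105 × 16 / 11 = 152.73 sts.
→ 153 sts.

153 stitches.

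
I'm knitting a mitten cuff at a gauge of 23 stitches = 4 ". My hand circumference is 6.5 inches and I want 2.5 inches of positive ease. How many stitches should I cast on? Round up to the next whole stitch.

CO 52 sts.

Finished = 6.5 + 2.5 = 9 in.
23 / 4 = 5.75 sts per inch.
9.00 × 5.75 = 51.75 sts.
→ 52 sts.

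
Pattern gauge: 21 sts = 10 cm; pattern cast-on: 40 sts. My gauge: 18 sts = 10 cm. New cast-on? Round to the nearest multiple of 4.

Cast on 36 stitches.

Scale factor = 18 / 21 = 0.857.
40 × 18 / 21 = 34.29 sts.
→ 36 sts.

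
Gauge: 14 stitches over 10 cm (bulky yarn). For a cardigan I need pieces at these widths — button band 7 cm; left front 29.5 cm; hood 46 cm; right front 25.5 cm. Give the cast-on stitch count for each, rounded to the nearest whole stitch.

button band 10; left front 41; hood 64; right front 36.

Rate = 14/10 = 1.4 sts per cm.
button band: 7 × 1.4 = 9.80 → 10.
left front: 29.5 × 1.4 = 41.30 → 41.
hood: 46 × 1.4 = 64.40 → 64.
right front: 25.5 × 1.4 = 35.70 → 36.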